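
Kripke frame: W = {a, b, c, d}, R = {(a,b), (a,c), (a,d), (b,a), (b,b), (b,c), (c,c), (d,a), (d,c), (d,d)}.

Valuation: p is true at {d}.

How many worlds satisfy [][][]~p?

a: successors {b, c, d}; [][]~p there: b:F, c:T, d:F. ✗
b: successors {a, b, c}; [][]~p there: a:F, b:F, c:T. ✗
c: successors {c}; [][]~p there: c:T. ✓
d: successors {a, c, d}; [][]~p there: a:F, c:T, d:F. ✗
Satisfying worlds: {c}.

1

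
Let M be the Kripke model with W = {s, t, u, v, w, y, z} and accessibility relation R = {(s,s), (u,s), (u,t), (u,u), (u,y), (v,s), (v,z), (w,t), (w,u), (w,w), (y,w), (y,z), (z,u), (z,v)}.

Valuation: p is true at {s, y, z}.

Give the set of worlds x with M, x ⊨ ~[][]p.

s: [][]p is T. ✗
t: [][]p is T. ✗
u: [][]p is F. ✓
v: [][]p is F. ✓
w: [][]p is F. ✓
y: [][]p is F. ✓
z: [][]p is F. ✓

{u, v, w, y, z}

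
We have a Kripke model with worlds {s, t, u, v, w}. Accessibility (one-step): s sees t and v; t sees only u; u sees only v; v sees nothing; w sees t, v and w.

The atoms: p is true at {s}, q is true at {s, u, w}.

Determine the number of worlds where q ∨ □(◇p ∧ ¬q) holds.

s: q is T, □(◇p ∧ ¬q) is F. ✓
t: q is F, □(◇p ∧ ¬q) is F. ✗
u: q is T, □(◇p ∧ ¬q) is F. ✓
v: q is F, □(◇p ∧ ¬q) is T. ✓
w: q is T, □(◇p ∧ ¬q) is F. ✓
Satisfying worlds: {s, u, v, w}.

4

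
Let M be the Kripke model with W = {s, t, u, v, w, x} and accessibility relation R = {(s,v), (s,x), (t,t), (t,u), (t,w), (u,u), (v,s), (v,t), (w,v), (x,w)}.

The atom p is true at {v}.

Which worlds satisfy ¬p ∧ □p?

{w}

s: ¬p is T, □p is F. ✗
t: ¬p is T, □p is F. ✗
u: ¬p is T, □p is F. ✗
v: ¬p is F, □p is F. ✗
w: ¬p is T, □p is T. ✓
x: ¬p is T, □p is F. ✗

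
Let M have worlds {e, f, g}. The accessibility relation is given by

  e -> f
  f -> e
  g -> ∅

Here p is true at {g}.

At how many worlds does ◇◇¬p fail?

1

e: successors {f}; ◇¬p there: f:T. ✓
f: successors {e}; ◇¬p there: e:T. ✓
g: no successors, so ◇◇¬p fails. ✗
Satisfying worlds: {e, f}.
So ◇◇¬p fails at the other 1 world.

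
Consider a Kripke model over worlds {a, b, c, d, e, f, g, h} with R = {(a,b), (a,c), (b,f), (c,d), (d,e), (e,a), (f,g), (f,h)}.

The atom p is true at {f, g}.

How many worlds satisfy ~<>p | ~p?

a: ~<>p is T, ~p is T. ✓
b: ~<>p is F, ~p is T. ✓
c: ~<>p is T, ~p is T. ✓
d: ~<>p is T, ~p is T. ✓
e: ~<>p is T, ~p is T. ✓
f: ~<>p is F, ~p is F. ✗
g: ~<>p is T, ~p is F. ✓
h: ~<>p is T, ~p is T. ✓
Satisfying worlds: {a, b, c, d, e, g, h}.

7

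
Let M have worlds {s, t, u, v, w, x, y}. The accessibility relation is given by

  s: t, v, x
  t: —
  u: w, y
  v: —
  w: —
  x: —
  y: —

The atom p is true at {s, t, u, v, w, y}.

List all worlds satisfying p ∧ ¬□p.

{s}

s: p is T, ¬□p is T. ✓
t: p is T, ¬□p is F. ✗
u: p is T, ¬□p is F. ✗
v: p is T, ¬□p is F. ✗
w: p is T, ¬□p is F. ✗
x: p is F, ¬□p is F. ✗
y: p is T, ¬□p is F. ✗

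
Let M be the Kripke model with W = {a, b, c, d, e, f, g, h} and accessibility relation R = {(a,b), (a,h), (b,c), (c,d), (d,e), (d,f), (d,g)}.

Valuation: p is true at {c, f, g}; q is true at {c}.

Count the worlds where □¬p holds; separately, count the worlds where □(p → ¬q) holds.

6 and 7

For □¬p:
a: successors {b, h}; ¬p there: b:T, h:T. ✓
b: successors {c}; ¬p there: c:F. ✗
c: successors {d}; ¬p there: d:T. ✓
d: successors {e, f, g}; ¬p there: e:T, f:F, g:F. ✗
e: no successors, so □¬p holds vacuously. ✓
f: no successors, so □¬p holds vacuously. ✓
g: no successors, so □¬p holds vacuously. ✓
h: no successors, so □¬p holds vacuously. ✓
— 6 worlds.
For □(p → ¬q):
a: successors {b, h}; p → ¬q there: b:T, h:T. ✓
b: successors {c}; p → ¬q there: c:F. ✗
c: successors {d}; p → ¬q there: d:T. ✓
d: successors {e, f, g}; p → ¬q there: e:T, f:T, g:T. ✓
e: no successors, so □(p → ¬q) holds vacuously. ✓
f: no successors, so □(p → ¬q) holds vacuously. ✓
g: no successors, so □(p → ¬q) holds vacuously. ✓
h: no successors, so □(p → ¬q) holds vacuously. ✓
— 7 worlds.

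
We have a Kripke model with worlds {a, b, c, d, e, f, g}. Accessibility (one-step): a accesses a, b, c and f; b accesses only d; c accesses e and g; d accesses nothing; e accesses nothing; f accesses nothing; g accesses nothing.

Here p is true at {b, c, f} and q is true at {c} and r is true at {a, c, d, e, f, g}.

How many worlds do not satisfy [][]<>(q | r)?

a: successors {a, b, c, f}; []<>(q | r) there: a:F, b:F, c:F, f:T. ✗
b: successors {d}; []<>(q | r) there: d:T. ✓
c: successors {e, g}; []<>(q | r) there: e:T, g:T. ✓
d: no successors, so [][]<>(q | r) holds vacuously. ✓
e: no successors, so [][]<>(q | r) holds vacuously. ✓
f: no successors, so [][]<>(q | r) holds vacuously. ✓
g: no successors, so [][]<>(q | r) holds vacuously. ✓
Satisfying worlds: {b, c, d, e, f, g}.
So [][]<>(q | r) fails at the other 1 world.

1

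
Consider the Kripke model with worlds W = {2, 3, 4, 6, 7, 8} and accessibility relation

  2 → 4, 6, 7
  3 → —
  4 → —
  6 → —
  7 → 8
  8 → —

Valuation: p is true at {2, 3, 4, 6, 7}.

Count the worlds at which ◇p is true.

2: successors {4, 6, 7}; p there: 4:T, 6:T, 7:T. ✓
3: no successors, so ◇p fails. ✗
4: no successors, so ◇p fails. ✗
6: no successors, so ◇p fails. ✗
7: successors {8}; p there: 8:F. ✗
8: no successors, so ◇p fails. ✗
Satisfying worlds: {2}.

1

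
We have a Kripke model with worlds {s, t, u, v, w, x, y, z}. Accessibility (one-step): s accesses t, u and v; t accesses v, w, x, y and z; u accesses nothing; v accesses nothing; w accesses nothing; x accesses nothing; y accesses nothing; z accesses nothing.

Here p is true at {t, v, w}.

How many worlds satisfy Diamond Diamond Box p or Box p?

s: Diamond Diamond Box p is T, Box p is F. ✓
t: Diamond Diamond Box p is F, Box p is F. ✗
u: Diamond Diamond Box p is F, Box p is T. ✓
v: Diamond Diamond Box p is F, Box p is T. ✓
w: Diamond Diamond Box p is F, Box p is T. ✓
x: Diamond Diamond Box p is F, Box p is T. ✓
y: Diamond Diamond Box p is F, Box p is T. ✓
z: Diamond Diamond Box p is F, Box p is T. ✓
Satisfying worlds: {s, u, v, w, x, y, z}.

7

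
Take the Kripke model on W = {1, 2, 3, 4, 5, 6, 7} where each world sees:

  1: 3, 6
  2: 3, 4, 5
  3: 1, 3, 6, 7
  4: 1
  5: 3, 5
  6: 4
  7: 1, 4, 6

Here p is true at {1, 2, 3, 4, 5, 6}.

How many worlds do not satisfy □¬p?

1: successors {3, 6}; ¬p there: 3:F, 6:F. ✗
2: successors {3, 4, 5}; ¬p there: 3:F, 4:F, 5:F. ✗
3: successors {1, 3, 6, 7}; ¬p there: 1:F, 3:F, 6:F, 7:T. ✗
4: successors {1}; ¬p there: 1:F. ✗
5: successors {3, 5}; ¬p there: 3:F, 5:F. ✗
6: successors {4}; ¬p there: 4:F. ✗
7: successors {1, 4, 6}; ¬p there: 1:F, 4:F, 6:F. ✗
Satisfying worlds: ∅.
So □¬p fails at the other 7 worlds.

7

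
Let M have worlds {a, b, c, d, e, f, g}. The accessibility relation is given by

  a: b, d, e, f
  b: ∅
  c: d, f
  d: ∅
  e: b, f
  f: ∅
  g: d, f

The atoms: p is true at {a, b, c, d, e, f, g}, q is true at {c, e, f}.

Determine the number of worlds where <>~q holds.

4

a: successors {b, d, e, f}; ~q there: b:T, d:T, e:F, f:F. ✓
b: no successors, so <>~q fails. ✗
c: successors {d, f}; ~q there: d:T, f:F. ✓
d: no successors, so <>~q fails. ✗
e: successors {b, f}; ~q there: b:T, f:F. ✓
f: no successors, so <>~q fails. ✗
g: successors {d, f}; ~q there: d:T, f:F. ✓
Satisfying worlds: {a, c, e, g}.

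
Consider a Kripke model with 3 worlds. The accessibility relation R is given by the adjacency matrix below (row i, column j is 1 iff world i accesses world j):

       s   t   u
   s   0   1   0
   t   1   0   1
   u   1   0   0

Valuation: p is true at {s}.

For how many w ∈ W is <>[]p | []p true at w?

2

s: <>[]p is F, []p is F. ✗
t: <>[]p is T, []p is F. ✓
u: <>[]p is F, []p is T. ✓
Satisfying worlds: {t, u}.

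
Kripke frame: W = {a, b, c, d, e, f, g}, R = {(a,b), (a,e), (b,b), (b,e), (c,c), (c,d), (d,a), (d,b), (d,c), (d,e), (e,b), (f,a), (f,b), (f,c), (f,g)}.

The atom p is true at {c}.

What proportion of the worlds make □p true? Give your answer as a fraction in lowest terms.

a: successors {b, e}; p there: b:F, e:F. ✗
b: successors {b, e}; p there: b:F, e:F. ✗
c: successors {c, d}; p there: c:T, d:F. ✗
d: successors {a, b, c, e}; p there: a:F, b:F, c:T, e:F. ✗
e: successors {b}; p there: b:F. ✗
f: successors {a, b, c, g}; p there: a:F, b:F, c:T, g:F. ✗
g: no successors, so □p holds vacuously. ✓
That's 1 of 7 worlds, so 1/7.

1/7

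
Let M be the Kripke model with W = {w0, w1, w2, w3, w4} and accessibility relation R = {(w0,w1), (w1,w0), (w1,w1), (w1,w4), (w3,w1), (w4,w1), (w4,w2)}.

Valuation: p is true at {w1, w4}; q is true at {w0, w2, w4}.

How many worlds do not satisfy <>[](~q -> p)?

w0: successors {w1}; [](~q -> p) there: w1:T. ✓
w1: successors {w0, w1, w4}; [](~q -> p) there: w0:T, w1:T, w4:T. ✓
w2: no successors, so <>[](~q -> p) fails. ✗
w3: successors {w1}; [](~q -> p) there: w1:T. ✓
w4: successors {w1, w2}; [](~q -> p) there: w1:T, w2:T. ✓
Satisfying worlds: {w0, w1, w3, w4}.
So <>[](~q -> p) fails at the other 1 world.

1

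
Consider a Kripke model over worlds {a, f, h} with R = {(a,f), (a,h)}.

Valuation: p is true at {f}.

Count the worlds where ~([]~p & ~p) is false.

a: []~p & ~p is F. ✓
f: []~p & ~p is F. ✓
h: []~p & ~p is T. ✗
Satisfying worlds: {a, f}.
So ~([]~p & ~p) fails at the other 1 world.

1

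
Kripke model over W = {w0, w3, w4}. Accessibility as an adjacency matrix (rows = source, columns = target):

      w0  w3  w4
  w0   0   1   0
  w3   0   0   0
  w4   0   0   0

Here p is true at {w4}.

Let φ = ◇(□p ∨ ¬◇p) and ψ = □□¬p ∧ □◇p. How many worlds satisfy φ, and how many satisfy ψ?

1 and 2

For ◇(□p ∨ ¬◇p):
w0: successors {w3}; □p ∨ ¬◇p there: w3:T. ✓
w3: no successors, so ◇(□p ∨ ¬◇p) fails. ✗
w4: no successors, so ◇(□p ∨ ¬◇p) fails. ✗
— 1 world.
For □□¬p ∧ □◇p:
w0: □□¬p is T, □◇p is F. ✗
w3: □□¬p is T, □◇p is T. ✓
w4: □□¬p is T, □◇p is T. ✓
— 2 worlds.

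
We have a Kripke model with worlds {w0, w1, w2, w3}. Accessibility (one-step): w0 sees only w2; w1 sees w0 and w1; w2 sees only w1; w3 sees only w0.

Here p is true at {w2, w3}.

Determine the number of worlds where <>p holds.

1

w0: successors {w2}; p there: w2:T. ✓
w1: successors {w0, w1}; p there: w0:F, w1:F. ✗
w2: successors {w1}; p there: w1:F. ✗
w3: successors {w0}; p there: w0:F. ✗
Satisfying worlds: {w0}.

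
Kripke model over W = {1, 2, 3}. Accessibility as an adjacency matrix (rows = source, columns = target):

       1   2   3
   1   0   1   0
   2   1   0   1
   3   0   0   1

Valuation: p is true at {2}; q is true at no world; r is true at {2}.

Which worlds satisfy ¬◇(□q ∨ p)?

{2, 3}

1: ◇(□q ∨ p) is T. ✗
2: ◇(□q ∨ p) is F. ✓
3: ◇(□q ∨ p) is F. ✓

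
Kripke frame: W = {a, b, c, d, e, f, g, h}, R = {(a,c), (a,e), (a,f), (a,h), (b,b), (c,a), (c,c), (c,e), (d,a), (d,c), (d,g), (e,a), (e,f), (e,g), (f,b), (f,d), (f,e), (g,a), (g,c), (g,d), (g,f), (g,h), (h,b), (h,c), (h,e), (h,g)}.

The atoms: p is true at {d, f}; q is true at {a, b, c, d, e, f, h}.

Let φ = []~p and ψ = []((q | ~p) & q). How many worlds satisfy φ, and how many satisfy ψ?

4 and 5

For []~p:
a: successors {c, e, f, h}; ~p there: c:T, e:T, f:F, h:T. ✗
b: successors {b}; ~p there: b:T. ✓
c: successors {a, c, e}; ~p there: a:T, c:T, e:T. ✓
d: successors {a, c, g}; ~p there: a:T, c:T, g:T. ✓
e: successors {a, f, g}; ~p there: a:T, f:F, g:T. ✗
f: successors {b, d, e}; ~p there: b:T, d:F, e:T. ✗
g: successors {a, c, d, f, h}; ~p there: a:T, c:T, d:F, f:F, h:T. ✗
h: successors {b, c, e, g}; ~p there: b:T, c:T, e:T, g:T. ✓
— 4 worlds.
For []((q | ~p) & q):
a: successors {c, e, f, h}; (q | ~p) & q there: c:T, e:T, f:T, h:T. ✓
b: successors {b}; (q | ~p) & q there: b:T. ✓
c: successors {a, c, e}; (q | ~p) & q there: a:T, c:T, e:T. ✓
d: successors {a, c, g}; (q | ~p) & q there: a:T, c:T, g:F. ✗
e: successors {a, f, g}; (q | ~p) & q there: a:T, f:T, g:F. ✗
f: successors {b, d, e}; (q | ~p) & q there: b:T, d:T, e:T. ✓
g: successors {a, c, d, f, h}; (q | ~p) & q there: a:T, c:T, d:T, f:T, h:T. ✓
h: successors {b, c, e, g}; (q | ~p) & q there: b:T, c:T, e:T, g:F. ✗
— 5 worlds.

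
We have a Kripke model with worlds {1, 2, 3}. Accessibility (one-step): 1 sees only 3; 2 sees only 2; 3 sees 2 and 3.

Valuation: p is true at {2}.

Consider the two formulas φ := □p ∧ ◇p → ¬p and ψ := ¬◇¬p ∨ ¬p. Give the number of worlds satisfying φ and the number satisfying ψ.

2 and 3

For □p ∧ ◇p → ¬p:
1: □p ∧ ◇p is F, ¬p is T. ✓
2: □p ∧ ◇p is T, ¬p is F. ✗
3: □p ∧ ◇p is F, ¬p is T. ✓
— 2 worlds.
For ¬◇¬p ∨ ¬p:
1: ¬◇¬p is F, ¬p is T. ✓
2: ¬◇¬p is T, ¬p is F. ✓
3: ¬◇¬p is F, ¬p is T. ✓
— 3 worlds.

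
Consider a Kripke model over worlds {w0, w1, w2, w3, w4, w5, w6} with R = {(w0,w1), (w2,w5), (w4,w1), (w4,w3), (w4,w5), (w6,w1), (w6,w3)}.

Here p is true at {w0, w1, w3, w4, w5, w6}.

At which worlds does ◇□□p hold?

{w0, w2, w4, w6}

w0: successors {w1}; □□p there: w1:T. ✓
w1: no successors, so ◇□□p fails. ✗
w2: successors {w5}; □□p there: w5:T. ✓
w3: no successors, so ◇□□p fails. ✗
w4: successors {w1, w3, w5}; □□p there: w1:T, w3:T, w5:T. ✓
w5: no successors, so ◇□□p fails. ✗
w6: successors {w1, w3}; □□p there: w1:T, w3:T. ✓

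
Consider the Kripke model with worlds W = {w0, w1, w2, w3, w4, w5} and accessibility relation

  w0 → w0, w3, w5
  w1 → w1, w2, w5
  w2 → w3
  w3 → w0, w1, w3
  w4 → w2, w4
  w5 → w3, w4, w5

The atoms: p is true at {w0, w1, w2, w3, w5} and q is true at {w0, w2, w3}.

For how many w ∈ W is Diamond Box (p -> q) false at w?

3

w0: successors {w0, w3, w5}; Box (p -> q) there: w0:F, w3:F, w5:F. ✗
w1: successors {w1, w2, w5}; Box (p -> q) there: w1:F, w2:T, w5:F. ✓
w2: successors {w3}; Box (p -> q) there: w3:F. ✗
w3: successors {w0, w1, w3}; Box (p -> q) there: w0:F, w1:F, w3:F. ✗
w4: successors {w2, w4}; Box (p -> q) there: w2:T, w4:T. ✓
w5: successors {w3, w4, w5}; Box (p -> q) there: w3:F, w4:T, w5:F. ✓
Satisfying worlds: {w1, w4, w5}.
So Diamond Box (p -> q) fails at the other 3 worlds.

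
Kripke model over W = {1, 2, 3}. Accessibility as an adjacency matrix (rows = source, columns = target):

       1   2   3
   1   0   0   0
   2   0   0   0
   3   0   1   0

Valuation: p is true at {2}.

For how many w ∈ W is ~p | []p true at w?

1: ~p is T, []p is T. ✓
2: ~p is F, []p is T. ✓
3: ~p is T, []p is T. ✓
Satisfying worlds: {1, 2, 3}.

3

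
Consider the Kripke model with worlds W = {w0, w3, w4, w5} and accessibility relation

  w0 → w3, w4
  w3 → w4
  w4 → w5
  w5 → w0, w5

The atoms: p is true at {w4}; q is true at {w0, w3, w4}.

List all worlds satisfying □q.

{w0, w3}

w0: successors {w3, w4}; q there: w3:T, w4:T. ✓
w3: successors {w4}; q there: w4:T. ✓
w4: successors {w5}; q there: w5:F. ✗
w5: successors {w0, w5}; q there: w0:T, w5:F. ✗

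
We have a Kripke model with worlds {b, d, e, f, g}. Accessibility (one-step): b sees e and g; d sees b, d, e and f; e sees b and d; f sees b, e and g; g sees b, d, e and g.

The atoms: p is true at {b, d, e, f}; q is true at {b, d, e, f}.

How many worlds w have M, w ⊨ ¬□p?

b: □p is F. ✓
d: □p is T. ✗
e: □p is T. ✗
f: □p is F. ✓
g: □p is F. ✓
Satisfying worlds: {b, f, g}.

3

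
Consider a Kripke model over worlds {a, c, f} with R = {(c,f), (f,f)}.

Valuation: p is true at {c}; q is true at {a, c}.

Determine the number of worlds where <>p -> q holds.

3

a: <>p is F, q is T. ✓
c: <>p is F, q is T. ✓
f: <>p is F, q is F. ✓
Satisfying worlds: {a, c, f}.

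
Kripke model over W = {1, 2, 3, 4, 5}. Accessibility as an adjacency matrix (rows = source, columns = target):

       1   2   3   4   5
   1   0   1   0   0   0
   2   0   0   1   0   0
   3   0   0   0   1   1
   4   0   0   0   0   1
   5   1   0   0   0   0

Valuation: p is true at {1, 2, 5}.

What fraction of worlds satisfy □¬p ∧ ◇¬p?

1: □¬p is F, ◇¬p is F. ✗
2: □¬p is T, ◇¬p is T. ✓
3: □¬p is F, ◇¬p is T. ✗
4: □¬p is F, ◇¬p is F. ✗
5: □¬p is F, ◇¬p is F. ✗
That's 1 of 5 worlds, so 1/5.

1/5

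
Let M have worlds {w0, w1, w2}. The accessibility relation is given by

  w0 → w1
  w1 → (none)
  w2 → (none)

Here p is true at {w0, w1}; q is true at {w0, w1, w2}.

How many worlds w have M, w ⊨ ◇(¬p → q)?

w0: successors {w1}; ¬p → q there: w1:T. ✓
w1: no successors, so ◇(¬p → q) fails. ✗
w2: no successors, so ◇(¬p → q) fails. ✗
Satisfying worlds: {w0}.

1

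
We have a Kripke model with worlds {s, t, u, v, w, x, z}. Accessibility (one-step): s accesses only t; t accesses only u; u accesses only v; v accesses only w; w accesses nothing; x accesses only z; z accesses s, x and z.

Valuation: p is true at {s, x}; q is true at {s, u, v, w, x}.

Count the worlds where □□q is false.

2

s: successors {t}; □q there: t:T. ✓
t: successors {u}; □q there: u:T. ✓
u: successors {v}; □q there: v:T. ✓
v: successors {w}; □q there: w:T. ✓
w: no successors, so □□q holds vacuously. ✓
x: successors {z}; □q there: z:F. ✗
z: successors {s, x, z}; □q there: s:F, x:F, z:F. ✗
Satisfying worlds: {s, t, u, v, w}.
So □□q fails at the other 2 worlds.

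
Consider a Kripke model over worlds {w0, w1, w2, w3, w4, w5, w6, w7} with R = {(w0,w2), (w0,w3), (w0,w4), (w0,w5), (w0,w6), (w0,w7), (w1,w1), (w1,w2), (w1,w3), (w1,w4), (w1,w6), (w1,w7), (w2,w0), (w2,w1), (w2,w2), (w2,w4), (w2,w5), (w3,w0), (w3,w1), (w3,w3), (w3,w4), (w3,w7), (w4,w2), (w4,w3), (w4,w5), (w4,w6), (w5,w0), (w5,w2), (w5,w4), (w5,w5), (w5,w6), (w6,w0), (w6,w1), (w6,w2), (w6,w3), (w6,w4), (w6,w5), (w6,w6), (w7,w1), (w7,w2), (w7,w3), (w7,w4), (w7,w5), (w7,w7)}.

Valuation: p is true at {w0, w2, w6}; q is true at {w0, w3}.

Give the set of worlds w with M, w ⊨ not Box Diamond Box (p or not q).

{w0, w1, w3, w4, w6, w7}

w0: Box Diamond Box (p or not q) is F. ✓
w1: Box Diamond Box (p or not q) is F. ✓
w2: Box Diamond Box (p or not q) is T. ✗
w3: Box Diamond Box (p or not q) is F. ✓
w4: Box Diamond Box (p or not q) is F. ✓
w5: Box Diamond Box (p or not q) is T. ✗
w6: Box Diamond Box (p or not q) is F. ✓
w7: Box Diamond Box (p or not q) is F. ✓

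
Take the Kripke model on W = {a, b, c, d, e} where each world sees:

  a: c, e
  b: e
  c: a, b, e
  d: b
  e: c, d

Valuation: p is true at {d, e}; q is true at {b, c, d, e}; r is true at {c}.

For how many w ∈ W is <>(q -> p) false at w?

1

a: successors {c, e}; q -> p there: c:F, e:T. ✓
b: successors {e}; q -> p there: e:T. ✓
c: successors {a, b, e}; q -> p there: a:T, b:F, e:T. ✓
d: successors {b}; q -> p there: b:F. ✗
e: successors {c, d}; q -> p there: c:F, d:T. ✓
Satisfying worlds: {a, b, c, e}.
So <>(q -> p) fails at the other 1 world.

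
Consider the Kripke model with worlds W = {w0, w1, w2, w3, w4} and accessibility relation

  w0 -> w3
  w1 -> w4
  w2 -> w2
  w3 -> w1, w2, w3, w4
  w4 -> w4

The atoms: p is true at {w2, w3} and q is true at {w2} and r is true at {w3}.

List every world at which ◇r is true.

{w0, w3}

w0: successors {w3}; r there: w3:T. ✓
w1: successors {w4}; r there: w4:F. ✗
w2: successors {w2}; r there: w2:F. ✗
w3: successors {w1, w2, w3, w4}; r there: w1:F, w2:F, w3:T, w4:F. ✓
w4: successors {w4}; r there: w4:F. ✗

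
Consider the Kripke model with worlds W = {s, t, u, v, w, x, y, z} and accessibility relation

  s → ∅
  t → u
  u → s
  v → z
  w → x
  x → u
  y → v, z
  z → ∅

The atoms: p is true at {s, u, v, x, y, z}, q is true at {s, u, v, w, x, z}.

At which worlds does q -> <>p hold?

{t, u, v, w, x, y}

s: q is T, <>p is F. ✗
t: q is F, <>p is T. ✓
u: q is T, <>p is T. ✓
v: q is T, <>p is T. ✓
w: q is T, <>p is T. ✓
x: q is T, <>p is T. ✓
y: q is F, <>p is T. ✓
z: q is T, <>p is F. ✗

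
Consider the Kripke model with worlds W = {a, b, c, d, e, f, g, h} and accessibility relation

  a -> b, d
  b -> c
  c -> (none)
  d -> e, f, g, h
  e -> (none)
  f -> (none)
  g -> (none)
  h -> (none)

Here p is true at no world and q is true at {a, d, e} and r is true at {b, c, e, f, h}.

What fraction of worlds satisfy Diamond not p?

a: successors {b, d}; not p there: b:T, d:T. ✓
b: successors {c}; not p there: c:T. ✓
c: no successors, so Diamond not p fails. ✗
d: successors {e, f, g, h}; not p there: e:T, f:T, g:T, h:T. ✓
e: no successors, so Diamond not p fails. ✗
f: no successors, so Diamond not p fails. ✗
g: no successors, so Diamond not p fails. ✗
h: no successors, so Diamond not p fails. ✗
That's 3 of 8 worlds, so 3/8.

3/8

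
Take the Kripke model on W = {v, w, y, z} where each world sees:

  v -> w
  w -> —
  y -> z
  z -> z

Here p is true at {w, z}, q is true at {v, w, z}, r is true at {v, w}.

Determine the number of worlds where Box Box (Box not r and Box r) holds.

2

v: successors {w}; Box (Box not r and Box r) there: w:T. ✓
w: no successors, so Box Box (Box not r and Box r) holds vacuously. ✓
y: successors {z}; Box (Box not r and Box r) there: z:F. ✗
z: successors {z}; Box (Box not r and Box r) there: z:F. ✗
Satisfying worlds: {v, w}.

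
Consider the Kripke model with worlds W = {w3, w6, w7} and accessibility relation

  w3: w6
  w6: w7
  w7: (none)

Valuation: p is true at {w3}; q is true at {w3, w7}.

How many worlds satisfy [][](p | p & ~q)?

w3: successors {w6}; [](p | p & ~q) there: w6:F. ✗
w6: successors {w7}; [](p | p & ~q) there: w7:T. ✓
w7: no successors, so [][](p | p & ~q) holds vacuously. ✓
Satisfying worlds: {w6, w7}.

2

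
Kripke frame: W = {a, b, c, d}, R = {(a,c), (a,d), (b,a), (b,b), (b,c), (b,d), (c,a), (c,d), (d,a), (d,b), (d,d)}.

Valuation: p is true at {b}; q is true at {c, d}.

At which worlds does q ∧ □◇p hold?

a: q is F, □◇p is F. ✗
b: q is F, □◇p is F. ✗
c: q is T, □◇p is F. ✗
d: q is T, □◇p is F. ✗

∅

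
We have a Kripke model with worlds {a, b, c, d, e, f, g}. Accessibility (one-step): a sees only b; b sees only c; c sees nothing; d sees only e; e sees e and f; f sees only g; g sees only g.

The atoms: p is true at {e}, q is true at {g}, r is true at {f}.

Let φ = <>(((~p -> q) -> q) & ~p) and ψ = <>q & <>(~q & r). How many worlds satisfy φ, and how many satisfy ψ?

5 and 0

For <>(((~p -> q) -> q) & ~p):
a: successors {b}; ((~p -> q) -> q) & ~p there: b:T. ✓
b: successors {c}; ((~p -> q) -> q) & ~p there: c:T. ✓
c: no successors, so <>(((~p -> q) -> q) & ~p) fails. ✗
d: successors {e}; ((~p -> q) -> q) & ~p there: e:F. ✗
e: successors {e, f}; ((~p -> q) -> q) & ~p there: e:F, f:T. ✓
f: successors {g}; ((~p -> q) -> q) & ~p there: g:T. ✓
g: successors {g}; ((~p -> q) -> q) & ~p there: g:T. ✓
— 5 worlds.
For <>q & <>(~q & r):
a: <>q is F, <>(~q & r) is F. ✗
b: <>q is F, <>(~q & r) is F. ✗
c: <>q is F, <>(~q & r) is F. ✗
d: <>q is F, <>(~q & r) is F. ✗
e: <>q is F, <>(~q & r) is T. ✗
f: <>q is T, <>(~q & r) is F. ✗
g: <>q is T, <>(~q & r) is F. ✗
— 0 worlds.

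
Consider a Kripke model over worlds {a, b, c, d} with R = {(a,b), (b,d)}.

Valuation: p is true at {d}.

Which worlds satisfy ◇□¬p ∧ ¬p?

a: ◇□¬p is F, ¬p is T. ✗
b: ◇□¬p is T, ¬p is T. ✓
c: ◇□¬p is F, ¬p is T. ✗
d: ◇□¬p is F, ¬p is F. ✗

{b}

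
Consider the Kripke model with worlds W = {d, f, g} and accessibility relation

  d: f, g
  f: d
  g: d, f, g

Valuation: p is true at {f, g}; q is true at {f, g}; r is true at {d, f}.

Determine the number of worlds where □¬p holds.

1

d: successors {f, g}; ¬p there: f:F, g:F. ✗
f: successors {d}; ¬p there: d:T. ✓
g: successors {d, f, g}; ¬p there: d:T, f:F, g:F. ✗
Satisfying worlds: {f}.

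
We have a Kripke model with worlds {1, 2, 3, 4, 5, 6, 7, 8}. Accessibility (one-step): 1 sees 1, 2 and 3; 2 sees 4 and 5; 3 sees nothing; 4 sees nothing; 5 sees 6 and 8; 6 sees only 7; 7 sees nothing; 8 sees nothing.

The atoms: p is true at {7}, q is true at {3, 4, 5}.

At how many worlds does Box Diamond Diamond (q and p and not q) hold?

4

1: successors {1, 2, 3}; Diamond Diamond (q and p and not q) there: 1:F, 2:F, 3:F. ✗
2: successors {4, 5}; Diamond Diamond (q and p and not q) there: 4:F, 5:F. ✗
3: no successors, so Box Diamond Diamond (q and p and not q) holds vacuously. ✓
4: no successors, so Box Diamond Diamond (q and p and not q) holds vacuously. ✓
5: successors {6, 8}; Diamond Diamond (q and p and not q) there: 6:F, 8:F. ✗
6: successors {7}; Diamond Diamond (q and p and not q) there: 7:F. ✗
7: no successors, so Box Diamond Diamond (q and p and not q) holds vacuously. ✓
8: no successors, so Box Diamond Diamond (q and p and not q) holds vacuously. ✓
Satisfying worlds: {3, 4, 7, 8}.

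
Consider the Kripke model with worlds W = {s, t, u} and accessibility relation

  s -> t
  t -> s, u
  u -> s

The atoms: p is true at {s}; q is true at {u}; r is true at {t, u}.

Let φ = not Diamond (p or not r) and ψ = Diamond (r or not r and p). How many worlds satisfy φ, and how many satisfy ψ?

1 and 3

For not Diamond (p or not r):
s: Diamond (p or not r) is F. ✓
t: Diamond (p or not r) is T. ✗
u: Diamond (p or not r) is T. ✗
— 1 world.
For Diamond (r or not r and p):
s: successors {t}; r or not r and p there: t:T. ✓
t: successors {s, u}; r or not r and p there: s:T, u:T. ✓
u: successors {s}; r or not r and p there: s:T. ✓
— 3 worlds.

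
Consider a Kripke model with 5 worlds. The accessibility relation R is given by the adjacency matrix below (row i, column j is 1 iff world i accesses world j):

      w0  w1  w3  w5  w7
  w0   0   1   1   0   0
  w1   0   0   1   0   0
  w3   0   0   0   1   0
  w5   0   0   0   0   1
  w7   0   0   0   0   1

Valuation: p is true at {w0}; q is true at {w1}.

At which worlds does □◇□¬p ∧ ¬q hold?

{w0, w3, w5, w7}

w0: □◇□¬p is T, ¬q is T. ✓
w1: □◇□¬p is T, ¬q is F. ✗
w3: □◇□¬p is T, ¬q is T. ✓
w5: □◇□¬p is T, ¬q is T. ✓
w7: □◇□¬p is T, ¬q is T. ✓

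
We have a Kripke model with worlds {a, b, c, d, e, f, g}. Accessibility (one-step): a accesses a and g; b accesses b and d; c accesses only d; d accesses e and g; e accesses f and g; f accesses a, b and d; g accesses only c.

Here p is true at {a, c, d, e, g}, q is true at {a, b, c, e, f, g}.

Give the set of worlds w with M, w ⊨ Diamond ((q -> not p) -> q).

{a, b, d, e, f, g}

a: successors {a, g}; (q -> not p) -> q there: a:T, g:T. ✓
b: successors {b, d}; (q -> not p) -> q there: b:T, d:F. ✓
c: successors {d}; (q -> not p) -> q there: d:F. ✗
d: successors {e, g}; (q -> not p) -> q there: e:T, g:T. ✓
e: successors {f, g}; (q -> not p) -> q there: f:T, g:T. ✓
f: successors {a, b, d}; (q -> not p) -> q there: a:T, b:T, d:F. ✓
g: successors {c}; (q -> not p) -> q there: c:T. ✓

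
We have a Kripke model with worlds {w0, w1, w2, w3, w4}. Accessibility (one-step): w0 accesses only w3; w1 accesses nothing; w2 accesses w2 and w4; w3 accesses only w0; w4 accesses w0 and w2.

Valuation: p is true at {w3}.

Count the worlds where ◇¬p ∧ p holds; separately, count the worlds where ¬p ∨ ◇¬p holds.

1 and 5

For ◇¬p ∧ p:
w0: ◇¬p is F, p is F. ✗
w1: ◇¬p is F, p is F. ✗
w2: ◇¬p is T, p is F. ✗
w3: ◇¬p is T, p is T. ✓
w4: ◇¬p is T, p is F. ✗
— 1 world.
For ¬p ∨ ◇¬p:
w0: ¬p is T, ◇¬p is F. ✓
w1: ¬p is T, ◇¬p is F. ✓
w2: ¬p is T, ◇¬p is T. ✓
w3: ¬p is F, ◇¬p is T. ✓
w4: ¬p is T, ◇¬p is T. ✓
— 5 worlds.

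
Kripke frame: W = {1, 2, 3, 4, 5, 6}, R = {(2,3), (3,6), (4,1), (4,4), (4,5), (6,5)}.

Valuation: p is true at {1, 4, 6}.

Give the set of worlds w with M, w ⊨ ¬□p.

{2, 4, 6}

1: □p is T. ✗
2: □p is F. ✓
3: □p is T. ✗
4: □p is F. ✓
5: □p is T. ✗
6: □p is F. ✓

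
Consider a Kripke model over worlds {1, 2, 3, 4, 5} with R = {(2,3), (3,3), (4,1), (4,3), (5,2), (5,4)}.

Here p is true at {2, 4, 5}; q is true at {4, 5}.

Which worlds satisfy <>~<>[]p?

{2, 3, 4, 5}

1: no successors, so <>~<>[]p fails. ✗
2: successors {3}; ~<>[]p there: 3:T. ✓
3: successors {3}; ~<>[]p there: 3:T. ✓
4: successors {1, 3}; ~<>[]p there: 1:T, 3:T. ✓
5: successors {2, 4}; ~<>[]p there: 2:T, 4:F. ✓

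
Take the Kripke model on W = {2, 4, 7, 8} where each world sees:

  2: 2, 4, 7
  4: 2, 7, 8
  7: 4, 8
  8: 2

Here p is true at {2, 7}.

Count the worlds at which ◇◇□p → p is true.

3

2: ◇◇□p is T, p is T. ✓
4: ◇◇□p is T, p is F. ✗
7: ◇◇□p is T, p is T. ✓
8: ◇◇□p is F, p is F. ✓
Satisfying worlds: {2, 7, 8}.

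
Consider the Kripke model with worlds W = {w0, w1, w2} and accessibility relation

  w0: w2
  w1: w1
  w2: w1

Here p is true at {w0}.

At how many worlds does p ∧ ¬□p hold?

w0: p is T, ¬□p is T. ✓
w1: p is F, ¬□p is T. ✗
w2: p is F, ¬□p is T. ✗
Satisfying worlds: {w0}.

1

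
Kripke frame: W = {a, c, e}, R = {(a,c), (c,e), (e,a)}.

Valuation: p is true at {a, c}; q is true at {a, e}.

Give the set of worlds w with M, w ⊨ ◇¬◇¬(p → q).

{a, c}

a: successors {c}; ¬◇¬(p → q) there: c:T. ✓
c: successors {e}; ¬◇¬(p → q) there: e:T. ✓
e: successors {a}; ¬◇¬(p → q) there: a:F. ✗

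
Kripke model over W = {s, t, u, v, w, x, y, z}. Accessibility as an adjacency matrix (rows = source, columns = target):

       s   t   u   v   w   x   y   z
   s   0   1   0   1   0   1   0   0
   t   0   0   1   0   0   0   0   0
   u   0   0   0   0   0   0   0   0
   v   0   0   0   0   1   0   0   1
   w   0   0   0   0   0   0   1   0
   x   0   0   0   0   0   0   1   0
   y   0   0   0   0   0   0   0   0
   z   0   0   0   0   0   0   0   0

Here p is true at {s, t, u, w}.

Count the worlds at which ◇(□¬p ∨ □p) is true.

s: successors {t, v, x}; □¬p ∨ □p there: t:T, v:F, x:T. ✓
t: successors {u}; □¬p ∨ □p there: u:T. ✓
u: no successors, so ◇(□¬p ∨ □p) fails. ✗
v: successors {w, z}; □¬p ∨ □p there: w:T, z:T. ✓
w: successors {y}; □¬p ∨ □p there: y:T. ✓
x: successors {y}; □¬p ∨ □p there: y:T. ✓
y: no successors, so ◇(□¬p ∨ □p) fails. ✗
z: no successors, so ◇(□¬p ∨ □p) fails. ✗
Satisfying worlds: {s, t, v, w, x}.

5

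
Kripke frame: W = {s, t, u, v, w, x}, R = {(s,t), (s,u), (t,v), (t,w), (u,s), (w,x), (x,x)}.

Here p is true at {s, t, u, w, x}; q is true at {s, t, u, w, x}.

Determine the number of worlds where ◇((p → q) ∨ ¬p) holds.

s: successors {t, u}; (p → q) ∨ ¬p there: t:T, u:T. ✓
t: successors {v, w}; (p → q) ∨ ¬p there: v:T, w:T. ✓
u: successors {s}; (p → q) ∨ ¬p there: s:T. ✓
v: no successors, so ◇((p → q) ∨ ¬p) fails. ✗
w: successors {x}; (p → q) ∨ ¬p there: x:T. ✓
x: successors {x}; (p → q) ∨ ¬p there: x:T. ✓
Satisfying worlds: {s, t, u, w, x}.

5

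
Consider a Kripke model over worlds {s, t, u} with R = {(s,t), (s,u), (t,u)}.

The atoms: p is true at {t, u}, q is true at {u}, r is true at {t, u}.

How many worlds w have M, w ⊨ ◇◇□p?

s: successors {t, u}; ◇□p there: t:T, u:F. ✓
t: successors {u}; ◇□p there: u:F. ✗
u: no successors, so ◇◇□p fails. ✗
Satisfying worlds: {s}.

1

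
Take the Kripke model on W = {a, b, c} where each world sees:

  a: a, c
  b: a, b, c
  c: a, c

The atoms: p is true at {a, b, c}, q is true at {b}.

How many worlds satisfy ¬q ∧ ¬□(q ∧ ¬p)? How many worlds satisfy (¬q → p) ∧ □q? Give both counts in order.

For ¬q ∧ ¬□(q ∧ ¬p):
a: ¬q is T, ¬□(q ∧ ¬p) is T. ✓
b: ¬q is F, ¬□(q ∧ ¬p) is T. ✗
c: ¬q is T, ¬□(q ∧ ¬p) is T. ✓
— 2 worlds.
For (¬q → p) ∧ □q:
a: ¬q → p is T, □q is F. ✗
b: ¬q → p is T, □q is F. ✗
c: ¬q → p is T, □q is F. ✗
— 0 worlds.

2 and 0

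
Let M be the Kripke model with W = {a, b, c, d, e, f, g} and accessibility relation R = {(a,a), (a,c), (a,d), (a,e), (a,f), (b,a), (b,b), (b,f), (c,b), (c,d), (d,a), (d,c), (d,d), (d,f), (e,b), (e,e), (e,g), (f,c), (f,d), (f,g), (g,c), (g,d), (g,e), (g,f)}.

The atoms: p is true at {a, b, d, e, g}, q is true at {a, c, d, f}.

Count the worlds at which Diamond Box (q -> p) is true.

a: successors {a, c, d, e, f}; Box (q -> p) there: a:F, c:T, d:F, e:T, f:F. ✓
b: successors {a, b, f}; Box (q -> p) there: a:F, b:F, f:F. ✗
c: successors {b, d}; Box (q -> p) there: b:F, d:F. ✗
d: successors {a, c, d, f}; Box (q -> p) there: a:F, c:T, d:F, f:F. ✓
e: successors {b, e, g}; Box (q -> p) there: b:F, e:T, g:F. ✓
f: successors {c, d, g}; Box (q -> p) there: c:T, d:F, g:F. ✓
g: successors {c, d, e, f}; Box (q -> p) there: c:T, d:F, e:T, f:F. ✓
Satisfying worlds: {a, d, e, f, g}.

5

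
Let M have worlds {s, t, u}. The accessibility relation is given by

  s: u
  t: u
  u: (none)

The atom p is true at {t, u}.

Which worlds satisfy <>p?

s: successors {u}; p there: u:T. ✓
t: successors {u}; p there: u:T. ✓
u: no successors, so <>p fails. ✗

{s, t}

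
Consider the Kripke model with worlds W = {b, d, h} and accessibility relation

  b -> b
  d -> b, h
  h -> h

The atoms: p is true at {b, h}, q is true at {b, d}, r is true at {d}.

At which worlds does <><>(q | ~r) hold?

{b, d, h}

b: successors {b}; <>(q | ~r) there: b:T. ✓
d: successors {b, h}; <>(q | ~r) there: b:T, h:T. ✓
h: successors {h}; <>(q | ~r) there: h:T. ✓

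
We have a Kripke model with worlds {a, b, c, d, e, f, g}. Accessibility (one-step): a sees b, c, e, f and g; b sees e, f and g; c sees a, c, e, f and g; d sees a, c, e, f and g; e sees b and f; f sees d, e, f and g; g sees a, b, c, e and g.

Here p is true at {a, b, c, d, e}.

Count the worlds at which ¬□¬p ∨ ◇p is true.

a: ¬□¬p is T, ◇p is T. ✓
b: ¬□¬p is T, ◇p is T. ✓
c: ¬□¬p is T, ◇p is T. ✓
d: ¬□¬p is T, ◇p is T. ✓
e: ¬□¬p is T, ◇p is T. ✓
f: ¬□¬p is T, ◇p is T. ✓
g: ¬□¬p is T, ◇p is T. ✓
Satisfying worlds: {a, b, c, d, e, f, g}.

7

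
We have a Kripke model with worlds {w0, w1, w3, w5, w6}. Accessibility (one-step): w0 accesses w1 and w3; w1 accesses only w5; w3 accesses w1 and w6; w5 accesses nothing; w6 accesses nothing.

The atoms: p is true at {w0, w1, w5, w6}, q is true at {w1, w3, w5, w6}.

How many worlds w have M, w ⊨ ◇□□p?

w0: successors {w1, w3}; □□p there: w1:T, w3:T. ✓
w1: successors {w5}; □□p there: w5:T. ✓
w3: successors {w1, w6}; □□p there: w1:T, w6:T. ✓
w5: no successors, so ◇□□p fails. ✗
w6: no successors, so ◇□□p fails. ✗
Satisfying worlds: {w0, w1, w3}.

3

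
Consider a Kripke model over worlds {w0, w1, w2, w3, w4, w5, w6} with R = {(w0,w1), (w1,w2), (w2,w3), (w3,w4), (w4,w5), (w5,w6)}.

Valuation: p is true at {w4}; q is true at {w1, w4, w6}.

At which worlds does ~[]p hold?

{w0, w1, w2, w4, w5}

w0: []p is F. ✓
w1: []p is F. ✓
w2: []p is F. ✓
w3: []p is T. ✗
w4: []p is F. ✓
w5: []p is F. ✓
w6: []p is T. ✗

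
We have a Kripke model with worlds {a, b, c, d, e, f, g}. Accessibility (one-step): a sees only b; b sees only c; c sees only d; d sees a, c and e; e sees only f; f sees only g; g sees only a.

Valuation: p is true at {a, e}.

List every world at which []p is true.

a: successors {b}; p there: b:F. ✗
b: successors {c}; p there: c:F. ✗
c: successors {d}; p there: d:F. ✗
d: successors {a, c, e}; p there: a:T, c:F, e:T. ✗
e: successors {f}; p there: f:F. ✗
f: successors {g}; p there: g:F. ✗
g: successors {a}; p there: a:T. ✓

{g}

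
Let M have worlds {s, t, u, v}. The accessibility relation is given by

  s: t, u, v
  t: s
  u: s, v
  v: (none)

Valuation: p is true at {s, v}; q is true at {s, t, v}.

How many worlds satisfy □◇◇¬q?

s: successors {t, u, v}; ◇◇¬q there: t:T, u:T, v:F. ✗
t: successors {s}; ◇◇¬q there: s:F. ✗
u: successors {s, v}; ◇◇¬q there: s:F, v:F. ✗
v: no successors, so □◇◇¬q holds vacuously. ✓
Satisfying worlds: {v}.

1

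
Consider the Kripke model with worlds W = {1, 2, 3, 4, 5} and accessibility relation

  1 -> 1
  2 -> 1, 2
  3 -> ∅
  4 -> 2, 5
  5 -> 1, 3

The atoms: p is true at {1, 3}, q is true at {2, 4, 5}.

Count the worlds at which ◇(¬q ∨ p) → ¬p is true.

1: ◇(¬q ∨ p) is T, ¬p is F. ✗
2: ◇(¬q ∨ p) is T, ¬p is T. ✓
3: ◇(¬q ∨ p) is F, ¬p is F. ✓
4: ◇(¬q ∨ p) is F, ¬p is T. ✓
5: ◇(¬q ∨ p) is T, ¬p is T. ✓
Satisfying worlds: {2, 3, 4, 5}.

4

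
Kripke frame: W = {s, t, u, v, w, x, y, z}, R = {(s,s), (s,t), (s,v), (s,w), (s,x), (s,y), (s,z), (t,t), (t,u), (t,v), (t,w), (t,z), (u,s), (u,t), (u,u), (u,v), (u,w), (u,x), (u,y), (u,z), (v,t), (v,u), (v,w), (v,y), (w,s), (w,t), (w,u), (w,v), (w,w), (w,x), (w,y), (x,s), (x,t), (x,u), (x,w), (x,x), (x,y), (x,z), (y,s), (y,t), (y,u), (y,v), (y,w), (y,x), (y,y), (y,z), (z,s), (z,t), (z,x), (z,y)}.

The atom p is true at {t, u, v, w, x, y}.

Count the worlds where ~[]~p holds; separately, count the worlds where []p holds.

8 and 1

For ~[]~p:
s: []~p is F. ✓
t: []~p is F. ✓
u: []~p is F. ✓
v: []~p is F. ✓
w: []~p is F. ✓
x: []~p is F. ✓
y: []~p is F. ✓
z: []~p is F. ✓
— 8 worlds.
For []p:
s: successors {s, t, v, w, x, y, z}; p there: s:F, t:T, v:T, w:T, x:T, y:T, z:F. ✗
t: successors {t, u, v, w, z}; p there: t:T, u:T, v:T, w:T, z:F. ✗
u: successors {s, t, u, v, w, x, y, z}; p there: s:F, t:T, u:T, v:T, w:T, x:T, y:T, z:F. ✗
v: successors {t, u, w, y}; p there: t:T, u:T, w:T, y:T. ✓
w: successors {s, t, u, v, w, x, y}; p there: s:F, t:T, u:T, v:T, w:T, x:T, y:T. ✗
x: successors {s, t, u, w, x, y, z}; p there: s:F, t:T, u:T, w:T, x:T, y:T, z:F. ✗
y: successors {s, t, u, v, w, x, y, z}; p there: s:F, t:T, u:T, v:T, w:T, x:T, y:T, z:F. ✗
z: successors {s, t, x, y}; p there: s:F, t:T, x:T, y:T. ✗
— 1 world.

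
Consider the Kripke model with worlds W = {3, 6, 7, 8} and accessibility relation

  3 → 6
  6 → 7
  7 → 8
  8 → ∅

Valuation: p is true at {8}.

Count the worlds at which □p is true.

3: successors {6}; p there: 6:F. ✗
6: successors {7}; p there: 7:F. ✗
7: successors {8}; p there: 8:T. ✓
8: no successors, so □p holds vacuously. ✓
Satisfying worlds: {7, 8}.

2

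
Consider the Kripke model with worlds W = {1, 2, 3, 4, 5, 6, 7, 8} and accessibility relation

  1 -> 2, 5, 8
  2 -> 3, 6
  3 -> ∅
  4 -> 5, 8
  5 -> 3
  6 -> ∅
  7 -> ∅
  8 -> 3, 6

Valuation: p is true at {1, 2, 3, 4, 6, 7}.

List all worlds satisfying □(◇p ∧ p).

{3, 6, 7}

1: successors {2, 5, 8}; ◇p ∧ p there: 2:T, 5:F, 8:F. ✗
2: successors {3, 6}; ◇p ∧ p there: 3:F, 6:F. ✗
3: no successors, so □(◇p ∧ p) holds vacuously. ✓
4: successors {5, 8}; ◇p ∧ p there: 5:F, 8:F. ✗
5: successors {3}; ◇p ∧ p there: 3:F. ✗
6: no successors, so □(◇p ∧ p) holds vacuously. ✓
7: no successors, so □(◇p ∧ p) holds vacuously. ✓
8: successors {3, 6}; ◇p ∧ p there: 3:F, 6:F. ✗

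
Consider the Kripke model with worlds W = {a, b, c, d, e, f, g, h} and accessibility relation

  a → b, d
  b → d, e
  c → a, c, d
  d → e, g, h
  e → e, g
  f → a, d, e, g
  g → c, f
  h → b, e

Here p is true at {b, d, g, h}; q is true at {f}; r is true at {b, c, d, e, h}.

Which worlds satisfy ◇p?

a: successors {b, d}; p there: b:T, d:T. ✓
b: successors {d, e}; p there: d:T, e:F. ✓
c: successors {a, c, d}; p there: a:F, c:F, d:T. ✓
d: successors {e, g, h}; p there: e:F, g:T, h:T. ✓
e: successors {e, g}; p there: e:F, g:T. ✓
f: successors {a, d, e, g}; p there: a:F, d:T, e:F, g:T. ✓
g: successors {c, f}; p there: c:F, f:F. ✗
h: successors {b, e}; p there: b:T, e:F. ✓

{a, b, c, d, e, f, h}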